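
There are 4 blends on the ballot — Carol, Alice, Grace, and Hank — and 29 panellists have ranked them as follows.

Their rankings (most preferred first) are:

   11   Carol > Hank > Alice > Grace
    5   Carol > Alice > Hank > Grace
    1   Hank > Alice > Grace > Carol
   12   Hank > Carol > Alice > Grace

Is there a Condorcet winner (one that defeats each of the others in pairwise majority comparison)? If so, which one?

Carol

Head-to-head results (29 voters total):
Carol vs Alice: Carol wins 28–1.
Carol vs Grace: Carol wins 28–1.
Carol vs Hank: Carol wins 16–13.
Alice vs Grace: Alice wins 29–0.
Alice vs Hank: Hank wins 24–5.
Grace vs Hank: Hank wins 29–0.
Carol beats each rival — Alice (28–1), Grace (28–1), Hank (16–13) — so Carol is the Condorcet winner.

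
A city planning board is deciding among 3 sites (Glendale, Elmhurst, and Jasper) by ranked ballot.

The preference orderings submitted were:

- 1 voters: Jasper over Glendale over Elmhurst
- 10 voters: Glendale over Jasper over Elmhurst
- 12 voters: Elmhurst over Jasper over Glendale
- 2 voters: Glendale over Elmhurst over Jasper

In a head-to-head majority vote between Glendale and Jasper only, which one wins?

Ballots ranking Glendale above Jasper: 10+2 = 12.
Ballots ranking Jasper above Glendale: 1+12 = 13.
Jasper wins the head-to-head, 13–12.

Jasper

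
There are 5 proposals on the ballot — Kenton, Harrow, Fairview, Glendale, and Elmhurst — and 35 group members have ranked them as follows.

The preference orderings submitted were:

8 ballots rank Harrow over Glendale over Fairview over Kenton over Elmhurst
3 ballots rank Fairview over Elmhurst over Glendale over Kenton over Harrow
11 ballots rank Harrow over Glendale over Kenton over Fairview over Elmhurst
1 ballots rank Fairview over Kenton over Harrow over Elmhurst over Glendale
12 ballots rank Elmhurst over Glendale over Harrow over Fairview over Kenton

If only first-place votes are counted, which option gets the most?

First-place vote totals:
  Kenton: 0
  Harrow: 19
  Fairview: 4
  Glendale: 0
  Elmhurst: 12
Harrow has the most first-place votes.

Harrow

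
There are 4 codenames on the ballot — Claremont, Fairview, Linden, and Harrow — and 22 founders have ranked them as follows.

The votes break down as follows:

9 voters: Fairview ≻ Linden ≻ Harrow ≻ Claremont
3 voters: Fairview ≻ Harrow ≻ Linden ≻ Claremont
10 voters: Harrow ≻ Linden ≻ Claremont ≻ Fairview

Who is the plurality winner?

Fairview

First-place vote totals:
  Claremont: 0
  Fairview: 12
  Linden: 0
  Harrow: 10
Fairview has the most first-place votes.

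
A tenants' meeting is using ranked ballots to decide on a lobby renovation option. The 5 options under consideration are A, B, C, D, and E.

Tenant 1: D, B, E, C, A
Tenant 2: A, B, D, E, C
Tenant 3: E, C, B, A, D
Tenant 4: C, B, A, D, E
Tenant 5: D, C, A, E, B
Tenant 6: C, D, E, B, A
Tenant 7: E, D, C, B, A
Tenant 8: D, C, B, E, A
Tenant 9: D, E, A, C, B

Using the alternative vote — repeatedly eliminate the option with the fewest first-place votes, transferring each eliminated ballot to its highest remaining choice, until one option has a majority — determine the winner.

D

Round 1: D 4, C 2, E 2, A 1, B 0. B has the fewest and is eliminated.
Round 2: D 4, C 2, E 2, A 1. A has the fewest and is eliminated.
Round 3: D 5, C 2, E 2. D has a majority.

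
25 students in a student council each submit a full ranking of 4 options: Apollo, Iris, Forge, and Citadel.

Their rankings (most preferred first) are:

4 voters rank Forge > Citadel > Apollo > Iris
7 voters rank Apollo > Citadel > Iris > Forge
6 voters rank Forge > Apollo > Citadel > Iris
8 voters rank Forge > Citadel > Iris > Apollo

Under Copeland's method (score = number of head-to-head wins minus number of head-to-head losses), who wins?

Forge

Pairwise results:
  Apollo vs Iris: Apollo wins 17–8.
  Apollo vs Forge: Forge wins 18–7.
  Apollo vs Citadel: Apollo wins 13–12.
  Iris vs Forge: Forge wins 18–7.
  Iris vs Citadel: Citadel wins 25–0.
  Forge vs Citadel: Forge wins 18–7.
Copeland scores (wins − losses):
  Apollo: 2 − 1 = 1
  Iris: 0 − 3 = -3
  Forge: 3 − 0 = 3
  Citadel: 1 − 2 = -1
Forge has the best Copeland score.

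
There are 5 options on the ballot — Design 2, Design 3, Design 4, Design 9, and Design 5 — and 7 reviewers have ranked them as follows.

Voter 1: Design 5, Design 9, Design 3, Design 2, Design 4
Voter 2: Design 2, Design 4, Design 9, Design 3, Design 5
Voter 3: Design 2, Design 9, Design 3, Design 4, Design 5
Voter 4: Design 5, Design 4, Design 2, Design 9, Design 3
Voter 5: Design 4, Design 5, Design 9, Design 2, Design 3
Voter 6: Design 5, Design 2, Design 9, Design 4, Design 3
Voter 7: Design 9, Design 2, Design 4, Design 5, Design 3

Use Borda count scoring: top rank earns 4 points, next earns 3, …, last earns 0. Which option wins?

Borda scores:
  Design 2: 1 + 4 + 4 + 2 + 1 + 3 + 3 = 18
  Design 3: 2 + 1 + 2 + 0 + 0 + 0 + 0 = 5
  Design 4: 0 + 3 + 1 + 3 + 4 + 1 + 2 = 14
  Design 9: 3 + 2 + 3 + 1 + 2 + 2 + 4 = 17
  Design 5: 4 + 0 + 0 + 4 + 3 + 4 + 1 = 16
Design 2 has the highest total.

Design 2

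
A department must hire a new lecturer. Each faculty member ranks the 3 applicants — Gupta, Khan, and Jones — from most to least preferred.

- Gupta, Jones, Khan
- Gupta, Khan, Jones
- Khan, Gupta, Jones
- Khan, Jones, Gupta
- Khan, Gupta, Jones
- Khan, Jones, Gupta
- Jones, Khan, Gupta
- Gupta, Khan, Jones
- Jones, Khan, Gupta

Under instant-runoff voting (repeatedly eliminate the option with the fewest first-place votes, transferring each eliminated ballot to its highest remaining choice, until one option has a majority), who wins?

Round 1: Khan 4, Gupta 3, Jones 2. Jones has the fewest and is eliminated.
Round 2: Khan 6, Gupta 3. Khan has a majority.

Khan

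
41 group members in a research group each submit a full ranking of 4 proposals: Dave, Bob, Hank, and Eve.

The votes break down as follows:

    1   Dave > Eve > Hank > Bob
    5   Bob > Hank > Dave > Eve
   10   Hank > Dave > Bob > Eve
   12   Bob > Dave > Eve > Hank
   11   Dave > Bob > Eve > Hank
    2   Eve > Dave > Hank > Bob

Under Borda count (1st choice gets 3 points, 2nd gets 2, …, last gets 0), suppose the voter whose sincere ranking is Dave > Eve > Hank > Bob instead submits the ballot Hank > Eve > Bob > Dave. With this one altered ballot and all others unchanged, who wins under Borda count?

Borda totals with the altered ballot: Dave 86, Bob 84, Hank 45, Eve 31.
The winner is unchanged: still Dave.

Dave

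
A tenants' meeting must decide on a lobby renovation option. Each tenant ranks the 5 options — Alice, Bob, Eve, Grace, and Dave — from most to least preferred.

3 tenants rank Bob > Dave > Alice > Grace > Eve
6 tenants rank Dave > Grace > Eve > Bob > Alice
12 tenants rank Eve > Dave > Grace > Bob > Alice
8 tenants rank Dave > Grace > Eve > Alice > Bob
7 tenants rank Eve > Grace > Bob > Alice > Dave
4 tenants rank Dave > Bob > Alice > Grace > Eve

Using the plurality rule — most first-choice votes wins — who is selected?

First-place vote totals:
  Alice: 0
  Bob: 3
  Eve: 19
  Grace: 0
  Dave: 18
Eve has the most first-place votes.

Eve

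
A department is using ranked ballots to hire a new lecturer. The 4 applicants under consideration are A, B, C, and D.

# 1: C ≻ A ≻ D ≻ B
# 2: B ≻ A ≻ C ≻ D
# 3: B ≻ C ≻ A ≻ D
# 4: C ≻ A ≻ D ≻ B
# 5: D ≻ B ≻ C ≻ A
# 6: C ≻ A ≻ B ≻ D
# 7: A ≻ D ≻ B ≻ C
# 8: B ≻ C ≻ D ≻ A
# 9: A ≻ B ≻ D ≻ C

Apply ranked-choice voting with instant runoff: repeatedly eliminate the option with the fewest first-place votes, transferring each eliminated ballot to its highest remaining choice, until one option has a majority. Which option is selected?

B

Round 1: B 3, C 3, A 2, D 1. D has the fewest and is eliminated.
Round 2: B 4, C 3, A 2. A has the fewest and is eliminated.
Round 3: B 6, C 3. B has a majority.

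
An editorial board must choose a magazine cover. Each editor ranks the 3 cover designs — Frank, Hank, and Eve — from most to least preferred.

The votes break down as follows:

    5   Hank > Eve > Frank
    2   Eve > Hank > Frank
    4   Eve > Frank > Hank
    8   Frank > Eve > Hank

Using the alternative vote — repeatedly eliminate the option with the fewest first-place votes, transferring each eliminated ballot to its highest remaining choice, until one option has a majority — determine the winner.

Eve

Round 1: Frank 8, Eve 6, Hank 5. Hank has the fewest and is eliminated.
Round 2: Eve 11, Frank 8. Eve has a majority.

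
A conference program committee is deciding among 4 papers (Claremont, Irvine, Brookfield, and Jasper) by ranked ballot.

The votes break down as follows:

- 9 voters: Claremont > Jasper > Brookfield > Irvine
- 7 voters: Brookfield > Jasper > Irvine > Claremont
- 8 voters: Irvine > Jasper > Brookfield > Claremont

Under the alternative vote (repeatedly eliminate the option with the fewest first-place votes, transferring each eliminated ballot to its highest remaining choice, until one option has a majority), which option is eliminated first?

Round 1: Claremont 9, Irvine 8, Brookfield 7, Jasper 0. Jasper has the fewest and is eliminated.
Round 2: Claremont 9, Irvine 8, Brookfield 7. Brookfield has the fewest and is eliminated.
Round 3: Irvine 15, Claremont 9. Irvine has a majority.

Jasper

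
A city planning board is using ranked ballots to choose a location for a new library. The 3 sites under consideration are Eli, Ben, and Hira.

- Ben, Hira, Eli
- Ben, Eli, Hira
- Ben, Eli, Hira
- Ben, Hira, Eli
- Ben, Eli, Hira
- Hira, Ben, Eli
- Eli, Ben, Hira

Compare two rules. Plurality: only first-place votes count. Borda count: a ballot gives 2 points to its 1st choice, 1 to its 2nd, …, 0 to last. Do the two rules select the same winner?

Plurality first-place counts: Eli 1, Ben 5, Hira 1 → Ben.
Borda totals: Eli 5, Ben 12, Hira 4 → Ben.
The two rules agree on Ben.

Yes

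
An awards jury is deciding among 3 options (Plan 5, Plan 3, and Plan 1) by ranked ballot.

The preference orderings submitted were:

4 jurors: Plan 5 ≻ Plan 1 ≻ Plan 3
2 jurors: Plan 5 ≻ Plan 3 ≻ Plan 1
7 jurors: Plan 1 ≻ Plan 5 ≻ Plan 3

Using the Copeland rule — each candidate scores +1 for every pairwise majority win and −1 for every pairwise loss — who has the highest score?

Pairwise results:
  Plan 5 vs Plan 3: Plan 5 wins 13–0.
  Plan 5 vs Plan 1: Plan 1 wins 7–6.
  Plan 3 vs Plan 1: Plan 1 wins 11–2.
Copeland scores (wins − losses):
  Plan 5: 1 − 1 = 0
  Plan 3: 0 − 2 = -2
  Plan 1: 2 − 0 = 2
Plan 1 has the best Copeland score.

Plan 1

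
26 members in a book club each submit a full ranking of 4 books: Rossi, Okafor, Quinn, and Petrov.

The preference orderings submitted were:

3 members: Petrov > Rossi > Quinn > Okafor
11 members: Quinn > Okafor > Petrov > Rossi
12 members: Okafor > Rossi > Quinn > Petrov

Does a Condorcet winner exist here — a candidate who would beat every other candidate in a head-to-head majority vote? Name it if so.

Head-to-head results (26 voters total):
Rossi vs Okafor: Okafor wins 23–3.
Rossi vs Quinn: Rossi wins 15–11.
Rossi vs Petrov: Petrov wins 14–12.
Okafor vs Quinn: Quinn wins 14–12.
Okafor vs Petrov: Okafor wins 23–3.
Quinn vs Petrov: Quinn wins 23–3.
No candidate beats all others: Rossi beats Quinn beats Okafor beats Rossi, a majority cycle.

There is no Condorcet winner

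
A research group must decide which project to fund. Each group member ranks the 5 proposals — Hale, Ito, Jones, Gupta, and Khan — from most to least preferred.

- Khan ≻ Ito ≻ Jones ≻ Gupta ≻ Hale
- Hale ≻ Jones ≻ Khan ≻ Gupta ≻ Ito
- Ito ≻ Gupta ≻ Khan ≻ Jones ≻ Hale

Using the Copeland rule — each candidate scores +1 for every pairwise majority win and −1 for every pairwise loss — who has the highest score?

Pairwise results:
  Hale vs Ito: Ito wins 2–1.
  Hale vs Jones: Jones wins 2–1.
  Hale vs Gupta: Gupta wins 2–1.
  Hale vs Khan: Khan wins 2–1.
  Ito vs Jones: Ito wins 2–1.
  Ito vs Gupta: Ito wins 2–1.
  Ito vs Khan: Khan wins 2–1.
  Jones vs Gupta: Jones wins 2–1.
  Jones vs Khan: Khan wins 2–1.
  Gupta vs Khan: Khan wins 2–1.
Copeland scores (wins − losses):
  Hale: 0 − 4 = -4
  Ito: 3 − 1 = 2
  Jones: 2 − 2 = 0
  Gupta: 1 − 3 = -2
  Khan: 4 − 0 = 4
Khan has the best Copeland score.

Khan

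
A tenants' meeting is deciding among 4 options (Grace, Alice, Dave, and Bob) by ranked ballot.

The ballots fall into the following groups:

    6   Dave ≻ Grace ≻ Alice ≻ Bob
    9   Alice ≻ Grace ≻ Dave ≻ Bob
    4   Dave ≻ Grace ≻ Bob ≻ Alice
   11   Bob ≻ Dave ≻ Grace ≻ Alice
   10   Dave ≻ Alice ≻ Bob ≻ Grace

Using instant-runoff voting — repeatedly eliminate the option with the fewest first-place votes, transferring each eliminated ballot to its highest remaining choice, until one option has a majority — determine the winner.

Round 1: Dave 20, Bob 11, Alice 9, Grace 0. Grace has the fewest and is eliminated.
Round 2: Dave 20, Bob 11, Alice 9. Alice has the fewest and is eliminated.
Round 3: Dave 29, Bob 11. Dave has a majority.

Dave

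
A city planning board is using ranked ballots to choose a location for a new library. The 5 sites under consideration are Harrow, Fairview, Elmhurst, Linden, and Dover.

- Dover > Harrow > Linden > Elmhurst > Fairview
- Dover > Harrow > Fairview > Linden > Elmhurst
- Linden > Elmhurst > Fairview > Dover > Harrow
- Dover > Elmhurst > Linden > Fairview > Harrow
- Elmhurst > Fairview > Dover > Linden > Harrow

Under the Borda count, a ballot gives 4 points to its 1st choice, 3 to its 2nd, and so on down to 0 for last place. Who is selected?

Dover

Borda scores:
  Harrow: 3 + 3 + 0 + 0 + 0 = 6
  Fairview: 0 + 2 + 2 + 1 + 3 = 8
  Elmhurst: 1 + 0 + 3 + 3 + 4 = 11
  Linden: 2 + 1 + 4 + 2 + 1 = 10
  Dover: 4 + 4 + 1 + 4 + 2 = 15
Dover has the highest total.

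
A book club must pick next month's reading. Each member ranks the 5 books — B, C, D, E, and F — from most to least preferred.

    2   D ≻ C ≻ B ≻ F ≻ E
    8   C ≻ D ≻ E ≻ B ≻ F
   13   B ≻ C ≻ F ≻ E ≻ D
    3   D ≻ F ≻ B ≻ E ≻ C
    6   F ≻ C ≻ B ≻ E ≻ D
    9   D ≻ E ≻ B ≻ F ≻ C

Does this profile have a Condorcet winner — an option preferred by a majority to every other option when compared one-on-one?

No

Head-to-head results (41 voters total):
B vs C: B wins 25–16.
B vs D: D wins 22–19.
B vs E: B wins 24–17.
B vs F: B wins 32–9.
C vs D: C wins 27–14.
C vs E: C wins 29–12.
C vs F: C wins 23–18.
D vs E: D wins 22–19.
D vs F: D wins 22–19.
E vs F: F wins 24–17.
No candidate beats all others: B beats C beats D beats B, a majority cycle.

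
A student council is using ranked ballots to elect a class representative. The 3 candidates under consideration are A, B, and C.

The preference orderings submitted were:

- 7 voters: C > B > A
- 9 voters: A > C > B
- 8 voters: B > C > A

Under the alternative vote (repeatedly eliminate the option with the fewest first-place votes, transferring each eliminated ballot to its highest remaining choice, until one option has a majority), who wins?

Round 1: A 9, B 8, C 7. C has the fewest and is eliminated.
Round 2: B 15, A 9. B has a majority.

B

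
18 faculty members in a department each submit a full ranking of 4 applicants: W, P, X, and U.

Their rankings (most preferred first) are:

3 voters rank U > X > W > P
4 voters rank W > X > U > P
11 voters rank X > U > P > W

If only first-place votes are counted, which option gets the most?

First-place vote totals:
  W: 4
  P: 0
  X: 11
  U: 3
X has the most first-place votes.

X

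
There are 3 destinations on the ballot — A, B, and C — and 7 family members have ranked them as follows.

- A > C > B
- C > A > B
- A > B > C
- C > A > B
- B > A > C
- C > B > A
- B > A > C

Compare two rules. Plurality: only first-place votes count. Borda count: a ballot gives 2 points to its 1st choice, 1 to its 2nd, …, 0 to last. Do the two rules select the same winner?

Plurality first-place counts: A 2, B 2, C 3 → C.
Borda totals: A 8, B 6, C 7 → A.
The two rules disagree: plurality picks C, Borda picks A.

No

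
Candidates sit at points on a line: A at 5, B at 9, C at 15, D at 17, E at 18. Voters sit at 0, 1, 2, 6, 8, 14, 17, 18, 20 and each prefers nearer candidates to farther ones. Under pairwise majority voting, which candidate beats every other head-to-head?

B

With single-peaked preferences on a line, the Condorcet winner is the candidate closest to the median voter.
The median voter (position 8) is closest to B at 9.
Check: B vs C — voters closer to B: 5 of 9.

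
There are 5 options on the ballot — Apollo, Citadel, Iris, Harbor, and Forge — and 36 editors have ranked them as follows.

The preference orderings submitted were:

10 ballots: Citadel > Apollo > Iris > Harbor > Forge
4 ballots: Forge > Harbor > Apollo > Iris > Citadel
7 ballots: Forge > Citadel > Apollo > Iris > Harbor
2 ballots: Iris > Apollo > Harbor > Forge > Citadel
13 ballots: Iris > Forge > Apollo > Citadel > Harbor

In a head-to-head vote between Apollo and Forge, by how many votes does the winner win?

Ballots ranking Apollo above Forge: 10+2 = 12.
Ballots ranking Forge above Apollo: 4+7+13 = 24.
Forge wins 24–12, a margin of 12.

12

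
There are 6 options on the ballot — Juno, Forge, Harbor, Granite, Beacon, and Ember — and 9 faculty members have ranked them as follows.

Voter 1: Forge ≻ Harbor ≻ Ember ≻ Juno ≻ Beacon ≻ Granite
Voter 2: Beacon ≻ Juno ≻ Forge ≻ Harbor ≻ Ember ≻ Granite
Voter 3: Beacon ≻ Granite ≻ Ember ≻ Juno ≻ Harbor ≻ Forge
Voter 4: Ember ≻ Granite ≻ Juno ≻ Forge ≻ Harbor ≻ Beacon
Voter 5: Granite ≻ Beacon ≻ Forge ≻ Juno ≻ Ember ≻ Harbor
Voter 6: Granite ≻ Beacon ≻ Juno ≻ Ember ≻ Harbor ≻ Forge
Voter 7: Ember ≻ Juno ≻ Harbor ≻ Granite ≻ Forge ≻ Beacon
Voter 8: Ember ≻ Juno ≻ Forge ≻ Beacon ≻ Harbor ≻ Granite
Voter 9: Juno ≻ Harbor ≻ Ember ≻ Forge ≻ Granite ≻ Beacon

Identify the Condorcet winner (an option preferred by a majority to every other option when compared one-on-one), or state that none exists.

Head-to-head results (9 voters total):
Juno vs Forge: Juno wins 7–2.
Juno vs Harbor: Juno wins 8–1.
Juno vs Granite: Juno wins 5–4.
Juno vs Beacon: Juno wins 5–4.
Juno vs Ember: Ember wins 5–4.
Forge vs Harbor: Forge wins 5–4.
Forge vs Granite: Granite wins 5–4.
Forge vs Beacon: Forge wins 5–4.
Forge vs Ember: Ember wins 6–3.
Harbor vs Granite: Harbor wins 5–4.
Harbor vs Beacon: Beacon wins 5–4.
Harbor vs Ember: Ember wins 6–3.
Granite vs Beacon: Granite wins 5–4.
Granite vs Ember: Ember wins 6–3.
Beacon vs Ember: Ember wins 5–4.
Ember beats each rival — Juno (5–4), Forge (6–3), Harbor (6–3), Granite (6–3), Beacon (5–4) — so Ember is the Condorcet winner.

Ember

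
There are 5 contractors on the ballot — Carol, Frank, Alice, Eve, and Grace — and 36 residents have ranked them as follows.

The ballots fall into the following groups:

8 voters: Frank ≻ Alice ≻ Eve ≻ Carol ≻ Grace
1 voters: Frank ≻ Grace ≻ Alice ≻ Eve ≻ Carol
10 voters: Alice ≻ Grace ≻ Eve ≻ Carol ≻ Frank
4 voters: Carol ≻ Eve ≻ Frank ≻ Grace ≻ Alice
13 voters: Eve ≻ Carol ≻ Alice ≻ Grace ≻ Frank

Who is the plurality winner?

Eve

First-place vote totals:
  Carol: 4
  Frank: 9
  Alice: 10
  Eve: 13
  Grace: 0
Eve has the most first-place votes.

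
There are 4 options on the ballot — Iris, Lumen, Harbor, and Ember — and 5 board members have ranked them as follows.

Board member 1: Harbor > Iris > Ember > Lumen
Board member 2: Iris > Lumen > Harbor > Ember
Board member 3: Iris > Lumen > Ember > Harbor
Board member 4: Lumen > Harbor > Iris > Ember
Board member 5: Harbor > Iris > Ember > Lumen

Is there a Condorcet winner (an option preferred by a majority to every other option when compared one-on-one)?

Head-to-head results (5 voters total):
Iris vs Lumen: Iris wins 4–1.
Iris vs Harbor: Harbor wins 3–2.
Iris vs Ember: Iris wins 5–0.
Lumen vs Harbor: Lumen wins 3–2.
Lumen vs Ember: Lumen wins 3–2.
Harbor vs Ember: Harbor wins 4–1.
No candidate beats all others: Iris beats Lumen beats Harbor beats Iris, a majority cycle.

No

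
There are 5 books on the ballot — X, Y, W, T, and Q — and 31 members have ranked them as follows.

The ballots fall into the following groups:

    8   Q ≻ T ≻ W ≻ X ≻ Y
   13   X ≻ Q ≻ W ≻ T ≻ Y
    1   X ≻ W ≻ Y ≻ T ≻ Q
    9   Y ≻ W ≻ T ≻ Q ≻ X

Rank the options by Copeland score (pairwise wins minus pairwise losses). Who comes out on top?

Pairwise results:
  X vs Y: X wins 22–9.
  X vs W: W wins 17–14.
  X vs T: T wins 17–14.
  X vs Q: Q wins 17–14.
  Y vs W: W wins 22–9.
  Y vs T: T wins 21–10.
  Y vs Q: Q wins 21–10.
  W vs T: W wins 23–8.
  W vs Q: Q wins 21–10.
  T vs Q: Q wins 21–10.
Copeland scores (wins − losses):
  X: 1 − 3 = -2
  Y: 0 − 4 = -4
  W: 3 − 1 = 2
  T: 2 − 2 = 0
  Q: 4 − 0 = 4
Q has the best Copeland score.

Q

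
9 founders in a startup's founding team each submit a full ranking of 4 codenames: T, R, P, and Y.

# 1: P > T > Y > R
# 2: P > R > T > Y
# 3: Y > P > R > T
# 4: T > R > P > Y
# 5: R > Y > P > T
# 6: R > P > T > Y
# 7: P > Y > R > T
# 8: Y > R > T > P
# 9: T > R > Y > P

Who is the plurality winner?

First-place vote totals:
  T: 2
  R: 2
  P: 3
  Y: 2
P has the most first-place votes.

P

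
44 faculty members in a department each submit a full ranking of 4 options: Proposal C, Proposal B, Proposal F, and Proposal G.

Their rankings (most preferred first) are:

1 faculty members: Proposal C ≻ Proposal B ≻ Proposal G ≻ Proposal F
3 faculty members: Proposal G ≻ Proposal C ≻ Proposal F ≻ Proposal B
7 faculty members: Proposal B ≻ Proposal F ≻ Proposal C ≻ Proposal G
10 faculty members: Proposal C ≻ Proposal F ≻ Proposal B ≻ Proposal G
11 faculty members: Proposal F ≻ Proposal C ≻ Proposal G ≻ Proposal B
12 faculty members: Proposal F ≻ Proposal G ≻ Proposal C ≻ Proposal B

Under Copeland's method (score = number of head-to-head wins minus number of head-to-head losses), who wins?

Pairwise results:
  Proposal C vs Proposal B: Proposal C wins 37–7.
  Proposal C vs Proposal F: Proposal F wins 30–14.
  Proposal C vs Proposal G: Proposal C wins 29–15.
  Proposal B vs Proposal F: Proposal F wins 36–8.
  Proposal B vs Proposal G: Proposal G wins 26–18.
  Proposal F vs Proposal G: Proposal F wins 40–4.
Copeland scores (wins − losses):
  Proposal C: 2 − 1 = 1
  Proposal B: 0 − 3 = -3
  Proposal F: 3 − 0 = 3
  Proposal G: 1 − 2 = -1
Proposal F has the best Copeland score.

Proposal F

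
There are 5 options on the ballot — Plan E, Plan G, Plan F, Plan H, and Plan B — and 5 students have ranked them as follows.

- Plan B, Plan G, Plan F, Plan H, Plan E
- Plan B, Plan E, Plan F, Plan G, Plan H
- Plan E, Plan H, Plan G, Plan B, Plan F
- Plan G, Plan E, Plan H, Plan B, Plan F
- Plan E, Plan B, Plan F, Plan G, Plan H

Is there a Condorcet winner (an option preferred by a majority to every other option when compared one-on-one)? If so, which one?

Head-to-head results (5 voters total):
Plan E vs Plan G: Plan E wins 3–2.
Plan E vs Plan F: Plan E wins 4–1.
Plan E vs Plan H: Plan E wins 4–1.
Plan E vs Plan B: Plan E wins 3–2.
Plan G vs Plan F: Plan G wins 3–2.
Plan G vs Plan H: Plan G wins 4–1.
Plan G vs Plan B: Plan B wins 3–2.
Plan F vs Plan H: Plan F wins 3–2.
Plan F vs Plan B: Plan B wins 5–0.
Plan H vs Plan B: Plan B wins 3–2.
Plan E beats each rival — Plan G (3–2), Plan F (4–1), Plan H (4–1), Plan B (3–2) — so Plan E is the Condorcet winner.

Plan E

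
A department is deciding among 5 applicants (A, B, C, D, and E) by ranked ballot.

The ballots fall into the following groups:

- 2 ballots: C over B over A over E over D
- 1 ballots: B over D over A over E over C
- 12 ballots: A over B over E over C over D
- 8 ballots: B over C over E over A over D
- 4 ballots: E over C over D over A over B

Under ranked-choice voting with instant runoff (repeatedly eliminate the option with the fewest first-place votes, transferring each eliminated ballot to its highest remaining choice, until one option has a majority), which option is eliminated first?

Round 1: A 12, B 9, E 4, C 2, D 0. D has the fewest and is eliminated.
Round 2: A 12, B 9, E 4, C 2. C has the fewest and is eliminated.
Round 3: A 12, B 11, E 4. E has the fewest and is eliminated.
Round 4: A 16, B 11. A has a majority.

D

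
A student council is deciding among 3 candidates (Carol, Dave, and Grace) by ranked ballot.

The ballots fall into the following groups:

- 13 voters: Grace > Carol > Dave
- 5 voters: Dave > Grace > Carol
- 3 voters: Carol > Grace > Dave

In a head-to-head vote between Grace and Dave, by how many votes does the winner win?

Ballots ranking Grace above Dave: 13+3 = 16.
Ballots ranking Dave above Grace: 5.
Grace wins 16–5, a margin of 11.

11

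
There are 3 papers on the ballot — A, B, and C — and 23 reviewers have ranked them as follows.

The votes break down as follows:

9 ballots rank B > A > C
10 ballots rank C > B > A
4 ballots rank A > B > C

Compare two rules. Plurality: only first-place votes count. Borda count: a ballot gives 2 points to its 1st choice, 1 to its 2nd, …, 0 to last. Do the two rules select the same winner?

No

Plurality first-place counts: A 4, B 9, C 10 → C.
Borda totals: A 17, B 32, C 20 → B.
The two rules disagree: plurality picks C, Borda picks B.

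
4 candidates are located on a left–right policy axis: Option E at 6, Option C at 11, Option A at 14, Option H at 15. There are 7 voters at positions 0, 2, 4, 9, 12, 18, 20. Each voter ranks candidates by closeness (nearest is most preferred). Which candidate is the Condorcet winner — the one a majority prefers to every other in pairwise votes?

Option C

With single-peaked preferences on a line, the Condorcet winner is the candidate closest to the median voter.
The median voter (position 9) is closest to Option C at 11.
Check: Option C vs Option A — voters closer to Option C: 5 of 7.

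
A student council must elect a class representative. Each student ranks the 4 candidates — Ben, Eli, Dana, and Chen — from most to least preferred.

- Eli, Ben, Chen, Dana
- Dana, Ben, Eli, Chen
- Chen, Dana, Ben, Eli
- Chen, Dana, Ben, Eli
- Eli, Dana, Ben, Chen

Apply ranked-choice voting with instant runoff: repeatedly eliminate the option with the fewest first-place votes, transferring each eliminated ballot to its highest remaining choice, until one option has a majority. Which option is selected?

Round 1: Eli 2, Chen 2, Dana 1, Ben 0. Ben has the fewest and is eliminated.
Round 2: Eli 2, Chen 2, Dana 1. Dana has the fewest and is eliminated.
Round 3: Eli 3, Chen 2. Eli has a majority.

Eli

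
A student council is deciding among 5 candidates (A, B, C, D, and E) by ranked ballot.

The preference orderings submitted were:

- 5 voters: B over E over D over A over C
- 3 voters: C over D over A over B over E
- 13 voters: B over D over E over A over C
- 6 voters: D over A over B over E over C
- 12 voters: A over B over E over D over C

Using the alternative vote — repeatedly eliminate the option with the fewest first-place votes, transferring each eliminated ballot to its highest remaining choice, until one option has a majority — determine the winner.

Round 1: B 18, A 12, D 6, C 3, E 0. E has the fewest and is eliminated.
Round 2: B 18, A 12, D 6, C 3. C has the fewest and is eliminated.
Round 3: B 18, A 12, D 9. D has the fewest and is eliminated.
Round 4: A 21, B 18. A has a majority.

A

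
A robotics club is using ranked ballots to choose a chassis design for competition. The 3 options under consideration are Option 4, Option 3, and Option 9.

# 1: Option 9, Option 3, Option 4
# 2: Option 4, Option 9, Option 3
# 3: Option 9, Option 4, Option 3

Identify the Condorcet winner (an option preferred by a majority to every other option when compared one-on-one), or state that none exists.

Option 9

Head-to-head results (3 voters total):
Option 4 vs Option 3: Option 4 wins 2–1.
Option 4 vs Option 9: Option 9 wins 2–1.
Option 3 vs Option 9: Option 9 wins 3–0.
Option 9 beats each rival — Option 4 (2–1), Option 3 (3–0) — so Option 9 is the Condorcet winner.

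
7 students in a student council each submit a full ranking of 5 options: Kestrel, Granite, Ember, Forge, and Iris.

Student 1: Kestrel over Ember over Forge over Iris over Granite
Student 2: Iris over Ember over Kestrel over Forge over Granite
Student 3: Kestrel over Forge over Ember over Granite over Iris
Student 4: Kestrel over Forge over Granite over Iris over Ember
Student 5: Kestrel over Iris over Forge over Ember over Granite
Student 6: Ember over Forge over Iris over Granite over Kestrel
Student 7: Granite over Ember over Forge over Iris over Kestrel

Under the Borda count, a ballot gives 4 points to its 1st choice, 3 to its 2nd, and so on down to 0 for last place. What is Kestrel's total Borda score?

18

Borda scores:
  Kestrel: 4 + 2 + 4 + 4 + 4 + 0 + 0 = 18
  Granite: 0 + 0 + 1 + 2 + 0 + 1 + 4 = 8
  Ember: 3 + 3 + 2 + 0 + 1 + 4 + 3 = 16
  Forge: 2 + 1 + 3 + 3 + 2 + 3 + 2 = 16
  Iris: 1 + 4 + 0 + 1 + 3 + 2 + 1 = 12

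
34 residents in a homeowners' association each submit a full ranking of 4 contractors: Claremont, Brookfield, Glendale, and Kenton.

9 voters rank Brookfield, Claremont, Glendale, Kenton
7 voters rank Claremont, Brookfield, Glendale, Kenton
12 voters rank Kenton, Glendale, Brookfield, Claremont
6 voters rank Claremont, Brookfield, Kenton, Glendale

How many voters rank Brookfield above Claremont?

21

Ballots ranking Brookfield above Claremont: 9+12 = 21.
Ballots ranking Claremont above Brookfield: 7+6 = 13.
So 21 of 34 voters prefer Brookfield to Claremont.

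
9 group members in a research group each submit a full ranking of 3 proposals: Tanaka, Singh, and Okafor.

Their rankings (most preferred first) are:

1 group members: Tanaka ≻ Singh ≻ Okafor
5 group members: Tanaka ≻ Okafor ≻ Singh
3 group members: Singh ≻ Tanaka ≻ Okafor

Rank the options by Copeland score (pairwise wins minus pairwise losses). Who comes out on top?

Pairwise results:
  Tanaka vs Singh: Tanaka wins 6–3.
  Tanaka vs Okafor: Tanaka wins 9–0.
  Singh vs Okafor: Okafor wins 5–4.
Copeland scores (wins − losses):
  Tanaka: 2 − 0 = 2
  Singh: 0 − 2 = -2
  Okafor: 1 − 1 = 0
Tanaka has the best Copeland score.

Tanaka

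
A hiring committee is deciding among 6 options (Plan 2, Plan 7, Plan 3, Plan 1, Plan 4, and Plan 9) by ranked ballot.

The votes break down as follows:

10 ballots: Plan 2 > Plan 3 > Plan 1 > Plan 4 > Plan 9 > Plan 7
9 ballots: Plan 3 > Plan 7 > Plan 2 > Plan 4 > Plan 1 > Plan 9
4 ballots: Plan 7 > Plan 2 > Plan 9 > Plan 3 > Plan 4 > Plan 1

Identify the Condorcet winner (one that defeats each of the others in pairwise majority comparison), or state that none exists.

There is no Condorcet winner

Head-to-head results (23 voters total):
Plan 2 vs Plan 7: Plan 7 wins 13–10.
Plan 2 vs Plan 3: Plan 2 wins 14–9.
Plan 2 vs Plan 1: Plan 2 wins 23–0.
Plan 2 vs Plan 4: Plan 2 wins 23–0.
Plan 2 vs Plan 9: Plan 2 wins 23–0.
Plan 7 vs Plan 3: Plan 3 wins 19–4.
Plan 7 vs Plan 1: Plan 7 wins 13–10.
Plan 7 vs Plan 4: Plan 7 wins 13–10.
Plan 7 vs Plan 9: Plan 7 wins 13–10.
Plan 3 vs Plan 1: Plan 3 wins 23–0.
Plan 3 vs Plan 4: Plan 3 wins 23–0.
Plan 3 vs Plan 9: Plan 3 wins 19–4.
Plan 1 vs Plan 4: Plan 4 wins 13–10.
Plan 1 vs Plan 9: Plan 1 wins 19–4.
Plan 4 vs Plan 9: Plan 4 wins 19–4.
No candidate beats all others: Plan 2 beats Plan 3 beats Plan 7 beats Plan 2, a majority cycle.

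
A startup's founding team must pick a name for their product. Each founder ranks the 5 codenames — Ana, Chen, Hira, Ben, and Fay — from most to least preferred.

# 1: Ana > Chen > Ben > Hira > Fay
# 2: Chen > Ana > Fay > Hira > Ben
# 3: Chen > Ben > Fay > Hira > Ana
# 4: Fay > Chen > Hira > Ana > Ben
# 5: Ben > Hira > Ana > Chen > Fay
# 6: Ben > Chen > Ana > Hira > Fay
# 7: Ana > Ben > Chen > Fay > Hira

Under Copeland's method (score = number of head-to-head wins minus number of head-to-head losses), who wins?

Chen

Pairwise results:
  Ana vs Chen: Chen wins 4–3.
  Ana vs Hira: Ana wins 4–3.
  Ana vs Ben: Ana wins 4–3.
  Ana vs Fay: Ana wins 5–2.
  Chen vs Hira: Chen wins 6–1.
  Chen vs Ben: Chen wins 4–3.
  Chen vs Fay: Chen wins 6–1.
  Hira vs Ben: Ben wins 5–2.
  Hira vs Fay: Fay wins 4–3.
  Ben vs Fay: Ben wins 5–2.
Copeland scores (wins − losses):
  Ana: 3 − 1 = 2
  Chen: 4 − 0 = 4
  Hira: 0 − 4 = -4
  Ben: 2 − 2 = 0
  Fay: 1 − 3 = -2
Chen has the best Copeland score.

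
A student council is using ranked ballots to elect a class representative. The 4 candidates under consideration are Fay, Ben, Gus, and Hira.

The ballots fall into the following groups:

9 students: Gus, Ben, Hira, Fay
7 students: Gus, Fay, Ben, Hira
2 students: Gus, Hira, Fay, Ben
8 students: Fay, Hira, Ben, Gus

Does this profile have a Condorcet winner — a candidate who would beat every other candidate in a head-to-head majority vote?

Head-to-head results (26 voters total):
Fay vs Ben: Fay wins 17–9.
Fay vs Gus: Gus wins 18–8.
Fay vs Hira: Fay wins 15–11.
Ben vs Gus: Gus wins 18–8.
Ben vs Hira: Ben wins 16–10.
Gus vs Hira: Gus wins 18–8.
Gus beats each rival — Fay (18–8), Ben (18–8), Hira (18–8) — so Gus is the Condorcet winner.

Yes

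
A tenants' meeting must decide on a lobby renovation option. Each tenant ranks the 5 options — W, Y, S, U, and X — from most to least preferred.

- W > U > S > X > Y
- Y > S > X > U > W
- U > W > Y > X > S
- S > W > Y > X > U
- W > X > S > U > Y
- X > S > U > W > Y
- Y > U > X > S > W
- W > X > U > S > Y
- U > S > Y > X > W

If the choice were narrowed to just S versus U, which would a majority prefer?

U

Ballots ranking S above U: 4.
Ballots ranking U above S: 5.
U wins the head-to-head, 5–4.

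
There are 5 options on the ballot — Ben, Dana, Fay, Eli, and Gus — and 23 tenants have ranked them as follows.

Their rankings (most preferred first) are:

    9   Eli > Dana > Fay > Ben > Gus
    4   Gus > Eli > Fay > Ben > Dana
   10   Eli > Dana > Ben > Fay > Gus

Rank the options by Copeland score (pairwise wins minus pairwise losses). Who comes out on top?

Eli

Pairwise results:
  Ben vs Dana: Dana wins 19–4.
  Ben vs Fay: Fay wins 13–10.
  Ben vs Eli: Eli wins 23–0.
  Ben vs Gus: Ben wins 19–4.
  Dana vs Fay: Dana wins 19–4.
  Dana vs Eli: Eli wins 23–0.
  Dana vs Gus: Dana wins 19–4.
  Fay vs Eli: Eli wins 23–0.
  Fay vs Gus: Fay wins 19–4.
  Eli vs Gus: Eli wins 19–4.
Copeland scores (wins − losses):
  Ben: 1 − 3 = -2
  Dana: 3 − 1 = 2
  Fay: 2 − 2 = 0
  Eli: 4 − 0 = 4
  Gus: 0 − 4 = -4
Eli has the best Copeland score.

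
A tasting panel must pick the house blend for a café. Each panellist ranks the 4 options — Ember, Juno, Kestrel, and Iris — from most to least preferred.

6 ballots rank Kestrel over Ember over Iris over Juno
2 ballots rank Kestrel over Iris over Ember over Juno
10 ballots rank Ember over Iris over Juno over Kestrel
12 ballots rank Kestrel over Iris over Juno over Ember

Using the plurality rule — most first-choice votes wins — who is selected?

First-place vote totals:
  Ember: 10
  Juno: 0
  Kestrel: 20
  Iris: 0
Kestrel has the most first-place votes.

Kestrel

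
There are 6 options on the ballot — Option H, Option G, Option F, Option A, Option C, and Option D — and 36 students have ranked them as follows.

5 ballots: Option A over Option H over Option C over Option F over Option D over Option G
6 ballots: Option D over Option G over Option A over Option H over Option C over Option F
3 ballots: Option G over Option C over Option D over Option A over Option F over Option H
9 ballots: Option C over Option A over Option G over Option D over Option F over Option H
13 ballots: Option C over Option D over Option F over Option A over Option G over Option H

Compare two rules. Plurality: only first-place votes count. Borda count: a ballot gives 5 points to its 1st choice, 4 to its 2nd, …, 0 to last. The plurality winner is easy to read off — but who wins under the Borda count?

Option C

Plurality first-place counts: Option H 0, Option G 3, Option F 0, Option A 5, Option C 22, Option D 6 → Option C.
Borda totals: Option H 32, Option G 79, Option F 61, Option A 111, Option C 143, Option D 114 → Option C.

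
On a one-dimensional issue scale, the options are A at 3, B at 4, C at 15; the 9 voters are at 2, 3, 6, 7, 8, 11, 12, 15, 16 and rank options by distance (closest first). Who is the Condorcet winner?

B

With single-peaked preferences on a line, the Condorcet winner is the candidate closest to the median voter.
The median voter (position 8) is closest to B at 4.
Check: B vs C — voters closer to B: 5 of 9.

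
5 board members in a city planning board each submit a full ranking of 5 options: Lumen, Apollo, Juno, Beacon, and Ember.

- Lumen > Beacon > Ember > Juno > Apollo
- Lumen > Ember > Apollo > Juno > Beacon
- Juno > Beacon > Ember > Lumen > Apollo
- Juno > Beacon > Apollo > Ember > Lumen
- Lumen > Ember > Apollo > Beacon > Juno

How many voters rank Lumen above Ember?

Ballots ranking Lumen above Ember: 3.
Ballots ranking Ember above Lumen: 2.
So 3 of 5 voters prefer Lumen to Ember.

3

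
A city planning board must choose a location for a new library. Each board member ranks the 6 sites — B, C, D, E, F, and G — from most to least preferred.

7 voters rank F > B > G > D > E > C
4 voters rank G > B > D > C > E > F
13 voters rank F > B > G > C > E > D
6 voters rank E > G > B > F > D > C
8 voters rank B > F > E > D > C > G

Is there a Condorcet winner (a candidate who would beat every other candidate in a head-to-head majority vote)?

Head-to-head results (38 voters total):
B vs C: B wins 38–0.
B vs D: B wins 38–0.
B vs E: B wins 32–6.
B vs F: F wins 20–18.
B vs G: B wins 28–10.
C vs D: D wins 25–13.
C vs E: E wins 21–17.
C vs F: F wins 34–4.
C vs G: G wins 30–8.
D vs E: E wins 27–11.
D vs F: F wins 34–4.
D vs G: G wins 30–8.
E vs F: F wins 28–10.
E vs G: G wins 24–14.
F vs G: F wins 28–10.
F beats each rival — B (20–18), C (34–4), D (34–4), E (28–10), G (28–10) — so F is the Condorcet winner.

Yes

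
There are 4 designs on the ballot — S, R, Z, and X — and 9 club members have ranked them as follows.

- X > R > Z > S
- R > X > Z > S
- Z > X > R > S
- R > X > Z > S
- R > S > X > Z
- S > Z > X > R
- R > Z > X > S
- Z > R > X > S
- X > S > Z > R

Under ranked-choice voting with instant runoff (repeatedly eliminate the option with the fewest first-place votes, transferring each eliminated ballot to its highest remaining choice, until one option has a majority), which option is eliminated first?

S

Round 1: R 4, Z 2, X 2, S 1. S has the fewest and is eliminated.
Round 2: R 4, Z 3, X 2. X has the fewest and is eliminated.
Round 3: R 5, Z 4. R has a majority.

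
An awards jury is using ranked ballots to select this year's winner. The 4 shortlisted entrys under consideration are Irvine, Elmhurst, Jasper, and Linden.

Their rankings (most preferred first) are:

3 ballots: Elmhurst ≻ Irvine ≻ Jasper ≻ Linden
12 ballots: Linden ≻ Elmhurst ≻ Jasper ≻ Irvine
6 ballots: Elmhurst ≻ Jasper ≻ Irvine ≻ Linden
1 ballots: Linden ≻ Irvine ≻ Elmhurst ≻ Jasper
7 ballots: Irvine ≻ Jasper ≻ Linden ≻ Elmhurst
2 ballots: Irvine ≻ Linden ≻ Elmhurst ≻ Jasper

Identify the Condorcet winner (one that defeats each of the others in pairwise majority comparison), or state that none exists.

No Condorcet winner

Head-to-head results (31 voters total):
Irvine vs Elmhurst: Elmhurst wins 21–10.
Irvine vs Jasper: Jasper wins 18–13.
Irvine vs Linden: Irvine wins 18–13.
Elmhurst vs Jasper: Elmhurst wins 24–7.
Elmhurst vs Linden: Linden wins 22–9.
Jasper vs Linden: Jasper wins 16–15.
No candidate beats all others: Irvine beats Linden beats Elmhurst beats Irvine, a majority cycle.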